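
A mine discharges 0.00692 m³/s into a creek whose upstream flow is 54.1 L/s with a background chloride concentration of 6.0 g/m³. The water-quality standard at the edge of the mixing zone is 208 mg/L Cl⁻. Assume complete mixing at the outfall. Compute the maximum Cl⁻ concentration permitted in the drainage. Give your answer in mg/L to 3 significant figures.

1790 mg/L

54.1 L/s = 0.0541 m³/s.
Mass balance: 208·0.06102 = 0.00692·Cₑ + 0.0541·6.
Cₑ = (12.69 − 0.3246) / 0.00692 = 1787 mg/L.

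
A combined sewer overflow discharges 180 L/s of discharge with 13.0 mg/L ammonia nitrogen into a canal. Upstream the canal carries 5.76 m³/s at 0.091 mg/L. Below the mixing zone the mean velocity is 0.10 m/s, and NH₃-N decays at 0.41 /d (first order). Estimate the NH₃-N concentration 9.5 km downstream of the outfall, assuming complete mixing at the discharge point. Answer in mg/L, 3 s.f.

0.307 mg/L

180 L/s = 0.18 m³/s.
After complete mixing, C₀ = (0.18·13 + 5.76·0.091) / 5.94 = 0.4822 mg/L.
Travel time t = 9500 m / 0.10 m/s = 9.5e+04 s = 1.1 d.
C = 0.4822·exp(−0.41·1.1) = 0.4822·0.6371 = 0.3072 mg/L.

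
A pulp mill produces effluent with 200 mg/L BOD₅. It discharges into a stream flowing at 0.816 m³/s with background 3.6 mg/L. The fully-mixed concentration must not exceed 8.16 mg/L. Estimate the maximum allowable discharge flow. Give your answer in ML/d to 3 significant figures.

Mass balance at complete mixing: C_std·(Q_w + Q_r) = Q_w·C_e + Q_r·C_b.
Rearranging, Q_w = Q_r·(C_std − C_b)/(C_e − C_std) = 0.816·(8.16 − 3.6) / (200 − 8.16) = 0.0194 m³/s.
= 1.676 ML/d.

1.68 ML/d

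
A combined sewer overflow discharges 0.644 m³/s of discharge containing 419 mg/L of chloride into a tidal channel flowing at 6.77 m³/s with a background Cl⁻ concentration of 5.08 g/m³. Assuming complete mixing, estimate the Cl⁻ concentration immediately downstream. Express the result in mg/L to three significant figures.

Conservation of mass across the mixing zone: C = (0.644·419 + 6.77·5.08) / (0.644 + 6.77) = 304.2/7.414 = 41.03 mg/L.

41.0 mg/L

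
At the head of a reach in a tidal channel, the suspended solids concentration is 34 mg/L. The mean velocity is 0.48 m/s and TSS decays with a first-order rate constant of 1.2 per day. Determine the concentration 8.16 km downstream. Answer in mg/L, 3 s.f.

Travel time t = 8.16 km / 0.48 m/s = 8160/0.48 = 1.7e+04 s = 0.1968 d.
First-order decay: C = 34·exp(−1.2·0.1968) = 34·0.7897 = 26.85 mg/L.

26.8 mg/L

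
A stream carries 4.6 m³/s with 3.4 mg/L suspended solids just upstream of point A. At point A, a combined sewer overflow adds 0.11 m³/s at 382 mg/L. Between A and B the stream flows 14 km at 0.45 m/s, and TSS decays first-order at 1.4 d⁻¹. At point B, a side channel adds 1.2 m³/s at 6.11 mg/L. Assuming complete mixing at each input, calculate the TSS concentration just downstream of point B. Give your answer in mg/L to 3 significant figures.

7.13 mg/L

After input A: C = (4.6·3.4 + 0.11·382) / 4.71 = 12.24 mg/L.
Over the 14 km reach to input B (t = 3.111e+04 s = 0.3601 d), decay gives C = 12.24·exp(−1.4·0.3601) = 7.395 mg/L.
After input B: C = (4.71·7.395 + 1.2·6.11) / 5.91 = 7.134 mg/L.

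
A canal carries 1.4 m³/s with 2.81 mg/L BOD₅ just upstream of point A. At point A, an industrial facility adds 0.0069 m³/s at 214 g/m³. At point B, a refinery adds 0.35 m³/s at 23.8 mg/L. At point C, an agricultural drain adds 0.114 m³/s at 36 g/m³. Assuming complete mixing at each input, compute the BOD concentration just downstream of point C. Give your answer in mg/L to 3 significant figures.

9.54 mg/L

After input A: C = (1.4·2.81 + 0.0069·214) / 1.407 = 3.846 mg/L.
After input B: C = (1.407·3.846 + 0.35·23.8) / 1.757 = 7.821 mg/L.
After input C: C = (1.757·7.821 + 0.114·36) / 1.871 = 9.538 mg/L.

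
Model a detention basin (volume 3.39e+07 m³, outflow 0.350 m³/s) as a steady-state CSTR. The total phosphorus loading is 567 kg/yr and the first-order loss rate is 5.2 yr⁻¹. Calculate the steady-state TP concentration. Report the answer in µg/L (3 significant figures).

Outflow Q = 0.350 m³/s × 3.156e+07 s/yr = 1.105e+07 m³/yr.
Steady-state CSTR mass balance: W = Q·C + k·V·C, so C = W/(Q + kV).
Q + kV = 1.105e+07 + 5.2·3.39e+07 = 1.873e+08 m³/yr.
C = 567/1.873e+08 = 3.027e-06 kg/m³ = 0.003027 mg/L = 3.027 µg/L.

3.03 µg/L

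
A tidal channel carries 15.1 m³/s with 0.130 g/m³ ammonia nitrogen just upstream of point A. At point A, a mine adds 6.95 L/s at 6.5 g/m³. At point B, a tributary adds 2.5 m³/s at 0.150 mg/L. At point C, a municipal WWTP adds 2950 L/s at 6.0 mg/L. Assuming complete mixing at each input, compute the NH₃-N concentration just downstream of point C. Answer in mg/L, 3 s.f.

0.977 mg/L

6.95 L/s = 0.00695 m³/s.
After input A: C = (15.1·0.13 + 0.00695·6.5) / 15.11 = 0.1329 mg/L.
After input B: C = (15.11·0.1329 + 2.5·0.15) / 17.61 = 0.1354 mg/L.
2950 L/s = 2.95 m³/s.
After input C: C = (17.61·0.1354 + 2.95·6) / 20.56 = 0.977 mg/L.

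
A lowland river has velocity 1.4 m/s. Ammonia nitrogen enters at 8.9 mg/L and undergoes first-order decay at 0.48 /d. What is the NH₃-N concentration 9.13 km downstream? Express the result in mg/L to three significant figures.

Travel time t = 9.13 km / 1.4 m/s = 9130/1.4 = 6521 s = 0.07548 d.
First-order decay: C = 8.9·exp(−0.48·0.07548) = 8.9·0.9644 = 8.583 mg/L.

8.58 mg/L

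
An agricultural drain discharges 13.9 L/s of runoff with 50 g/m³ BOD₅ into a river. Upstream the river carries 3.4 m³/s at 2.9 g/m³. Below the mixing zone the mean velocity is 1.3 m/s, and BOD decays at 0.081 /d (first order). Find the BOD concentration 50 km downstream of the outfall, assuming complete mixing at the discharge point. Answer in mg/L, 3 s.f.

13.9 L/s = 0.0139 m³/s.
After complete mixing, C₀ = (0.0139·50 + 3.4·2.9) / 3.414 = 3.092 mg/L.
Travel time t = 5e+04 m / 1.3 m/s = 3.846e+04 s = 0.4452 d.
C = 3.092·exp(−0.081·0.4452) = 3.092·0.9646 = 2.982 mg/L.

2.98 mg/L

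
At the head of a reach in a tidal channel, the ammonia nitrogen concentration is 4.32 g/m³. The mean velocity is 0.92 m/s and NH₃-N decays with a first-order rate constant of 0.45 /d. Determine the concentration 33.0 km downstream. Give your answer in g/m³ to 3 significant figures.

3.58 g/m³

Travel time t = 33.0 km / 0.92 m/s = 3.3e+04/0.92 = 3.587e+04 s = 0.4152 d.
First-order decay: C = 4.32·exp(−0.45·0.4152) = 4.32·0.8296 = 3.584 g/m³.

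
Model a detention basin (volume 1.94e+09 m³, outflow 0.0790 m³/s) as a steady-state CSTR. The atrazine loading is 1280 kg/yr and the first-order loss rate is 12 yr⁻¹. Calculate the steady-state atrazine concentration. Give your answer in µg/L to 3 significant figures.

Outflow Q = 0.0790 m³/s × 3.156e+07 s/yr = 2.493e+06 m³/yr.
Steady-state CSTR mass balance: W = Q·C + k·V·C, so C = W/(Q + kV).
Q + kV = 2.493e+06 + 12·1.94e+09 = 2.328e+10 m³/yr.
C = 1280/2.328e+10 = 5.498e-08 kg/m³ = 5.498e-05 mg/L = 0.05498 µg/L.

0.0550 µg/L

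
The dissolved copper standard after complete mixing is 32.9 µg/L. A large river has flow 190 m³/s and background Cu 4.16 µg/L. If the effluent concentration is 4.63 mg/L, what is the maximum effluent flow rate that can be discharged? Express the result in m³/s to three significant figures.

1.19 m³/s

4.16 µg/L = 0.00416 mg/L.
32.9 µg/L = 0.0329 mg/L.
Mass balance at complete mixing: C_std·(Q_w + Q_r) = Q_w·C_e + Q_r·C_b.
Rearranging, Q_w = Q_r·(C_std − C_b)/(C_e − C_std) = 190·(0.0329 − 0.00416) / (4.63 − 0.0329) = 1.188 m³/s.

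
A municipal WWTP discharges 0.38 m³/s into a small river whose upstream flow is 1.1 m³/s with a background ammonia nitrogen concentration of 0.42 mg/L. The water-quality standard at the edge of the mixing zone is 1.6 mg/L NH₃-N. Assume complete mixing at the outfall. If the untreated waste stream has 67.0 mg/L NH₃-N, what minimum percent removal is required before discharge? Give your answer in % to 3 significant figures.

Mass balance: 1.6·1.48 = 0.38·Cₑ + 1.1·0.42.
Cₑ = (2.368 − 0.462) / 0.38 = 5.016 mg/L.
Required removal = 1 − 5.016/67.0 = 92.51 %.

92.5 %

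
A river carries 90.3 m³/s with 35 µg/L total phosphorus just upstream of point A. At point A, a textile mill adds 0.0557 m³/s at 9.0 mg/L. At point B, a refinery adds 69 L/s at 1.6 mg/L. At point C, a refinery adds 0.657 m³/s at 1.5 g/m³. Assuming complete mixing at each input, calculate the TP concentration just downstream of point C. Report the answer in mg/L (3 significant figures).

0.0522 mg/L

35 µg/L = 0.035 mg/L.
After input A: C = (90.3·0.035 + 0.0557·9) / 90.36 = 0.04053 mg/L.
69 L/s = 0.069 m³/s.
After input B: C = (90.36·0.04053 + 0.069·1.6) / 90.42 = 0.04172 mg/L.
After input C: C = (90.42·0.04172 + 0.657·1.5) / 91.08 = 0.05224 mg/L.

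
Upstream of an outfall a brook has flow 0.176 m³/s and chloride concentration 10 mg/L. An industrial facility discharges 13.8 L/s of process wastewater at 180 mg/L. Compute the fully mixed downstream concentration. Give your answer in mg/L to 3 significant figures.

22.4 mg/L

13.8 L/s = 0.0138 m³/s.
By mass balance at complete mixing, C = (0.0138·180 + 0.176·10) / (0.0138 + 0.176) = 4.244/0.1898 = 22.36 mg/L.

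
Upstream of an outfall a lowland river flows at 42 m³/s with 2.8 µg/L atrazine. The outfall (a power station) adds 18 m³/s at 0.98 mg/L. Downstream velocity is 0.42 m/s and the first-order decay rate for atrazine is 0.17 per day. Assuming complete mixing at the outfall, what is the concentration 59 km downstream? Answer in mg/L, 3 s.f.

2.8 µg/L = 0.0028 mg/L.
After complete mixing, C₀ = (18·0.98 + 42·0.0028) / 60 = 0.296 mg/L.
Travel time t = 5.9e+04 m / 0.42 m/s = 1.405e+05 s = 1.626 d.
C = 0.296·exp(−0.17·1.626) = 0.296·0.7585 = 0.2245 mg/L.

0.224 mg/L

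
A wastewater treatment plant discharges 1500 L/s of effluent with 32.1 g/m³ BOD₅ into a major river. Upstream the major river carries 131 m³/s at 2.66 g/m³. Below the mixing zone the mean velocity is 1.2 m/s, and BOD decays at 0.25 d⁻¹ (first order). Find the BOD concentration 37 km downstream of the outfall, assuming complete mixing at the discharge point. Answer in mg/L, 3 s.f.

1500 L/s = 1.5 m³/s.
After complete mixing, C₀ = (1.5·32.1 + 131·2.66) / 132.5 = 2.993 mg/L.
Travel time t = 3.7e+04 m / 1.2 m/s = 3.083e+04 s = 0.3569 d.
C = 2.993·exp(−0.25·0.3569) = 2.993·0.9146 = 2.738 mg/L.

2.74 mg/L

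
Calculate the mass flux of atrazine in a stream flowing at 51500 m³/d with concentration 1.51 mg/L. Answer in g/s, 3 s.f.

0.900 g/s

51500 m³/d = 0.5961 m³/s.
Mass flux = Q·C = 0.5961 m³/s × 1.51 g/m³ = 0.9001 g/s.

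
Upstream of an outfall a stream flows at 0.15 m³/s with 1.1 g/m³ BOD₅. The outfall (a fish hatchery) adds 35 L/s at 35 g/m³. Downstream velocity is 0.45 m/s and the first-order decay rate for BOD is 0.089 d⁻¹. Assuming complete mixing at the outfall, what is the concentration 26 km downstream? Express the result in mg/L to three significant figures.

7.08 mg/L

35 L/s = 0.035 m³/s.
After complete mixing, C₀ = (0.035·35 + 0.15·1.1) / 0.185 = 7.514 mg/L.
Travel time t = 2.6e+04 m / 0.45 m/s = 5.778e+04 s = 0.6687 d.
C = 7.514·exp(−0.089·0.6687) = 7.514·0.9422 = 7.079 mg/L.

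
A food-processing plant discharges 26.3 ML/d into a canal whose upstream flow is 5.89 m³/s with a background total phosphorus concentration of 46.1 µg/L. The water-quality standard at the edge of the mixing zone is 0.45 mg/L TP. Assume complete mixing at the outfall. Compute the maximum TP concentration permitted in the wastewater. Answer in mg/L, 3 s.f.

8.27 mg/L

26.3 ML/d = 0.3044 m³/s.
46.1 µg/L = 0.0461 mg/L.
Mass balance: 0.45·6.194 = 0.3044·Cₑ + 5.89·0.0461.
Cₑ = (2.787 − 0.2715) / 0.3044 = 8.265 mg/L.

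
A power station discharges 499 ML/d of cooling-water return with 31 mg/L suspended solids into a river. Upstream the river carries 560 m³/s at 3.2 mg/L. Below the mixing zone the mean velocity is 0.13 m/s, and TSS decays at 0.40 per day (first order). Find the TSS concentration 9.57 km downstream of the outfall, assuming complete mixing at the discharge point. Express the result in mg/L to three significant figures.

499 ML/d = 5.775 m³/s.
After complete mixing, C₀ = (5.775·31 + 560·3.2) / 565.8 = 3.484 mg/L.
Travel time t = 9570 m / 0.13 m/s = 7.362e+04 s = 0.852 d.
C = 3.484·exp(−0.40·0.852) = 3.484·0.7112 = 2.478 mg/L.

2.48 mg/L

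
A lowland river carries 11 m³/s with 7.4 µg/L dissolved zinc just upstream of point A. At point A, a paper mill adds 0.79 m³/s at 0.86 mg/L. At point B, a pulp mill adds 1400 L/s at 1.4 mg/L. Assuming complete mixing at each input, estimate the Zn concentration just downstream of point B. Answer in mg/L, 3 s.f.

7.4 µg/L = 0.0074 mg/L.
After input A: C = (11·0.0074 + 0.79·0.86) / 11.79 = 0.06453 mg/L.
1400 L/s = 1.4 m³/s.
After input B: C = (11.79·0.06453 + 1.4·1.4) / 13.19 = 0.2063 mg/L.

0.206 mg/L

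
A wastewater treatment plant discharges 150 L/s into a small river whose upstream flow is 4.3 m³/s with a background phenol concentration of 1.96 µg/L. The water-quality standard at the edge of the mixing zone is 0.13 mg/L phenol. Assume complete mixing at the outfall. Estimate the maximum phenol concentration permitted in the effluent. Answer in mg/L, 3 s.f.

150 L/s = 0.15 m³/s.
1.96 µg/L = 0.00196 mg/L.
Mass balance: 0.13·4.45 = 0.15·Cₑ + 4.3·0.00196.
Cₑ = (0.5785 − 0.008428) / 0.15 = 3.8 mg/L.

3.80 mg/L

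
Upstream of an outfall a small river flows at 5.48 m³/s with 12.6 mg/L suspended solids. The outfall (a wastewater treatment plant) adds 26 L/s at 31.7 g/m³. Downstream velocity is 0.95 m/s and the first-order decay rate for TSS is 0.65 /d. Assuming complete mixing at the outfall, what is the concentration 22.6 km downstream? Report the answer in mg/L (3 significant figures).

10.6 mg/L

26 L/s = 0.026 m³/s.
After complete mixing, C₀ = (0.026·31.7 + 5.48·12.6) / 5.506 = 12.69 mg/L.
Travel time t = 2.26e+04 m / 0.95 m/s = 2.379e+04 s = 0.2753 d.
C = 12.69·exp(−0.65·0.2753) = 12.69·0.8361 = 10.61 mg/L.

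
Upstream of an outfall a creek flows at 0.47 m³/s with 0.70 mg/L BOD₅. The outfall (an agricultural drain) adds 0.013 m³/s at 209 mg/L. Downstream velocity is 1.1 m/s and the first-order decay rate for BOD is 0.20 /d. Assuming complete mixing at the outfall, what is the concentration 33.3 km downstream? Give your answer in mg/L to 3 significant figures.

5.88 mg/L

After complete mixing, C₀ = (0.013·209 + 0.47·0.7) / 0.483 = 6.306 mg/L.
Travel time t = 3.33e+04 m / 1.1 m/s = 3.027e+04 s = 0.3504 d.
C = 6.306·exp(−0.20·0.3504) = 6.306·0.9323 = 5.88 mg/L.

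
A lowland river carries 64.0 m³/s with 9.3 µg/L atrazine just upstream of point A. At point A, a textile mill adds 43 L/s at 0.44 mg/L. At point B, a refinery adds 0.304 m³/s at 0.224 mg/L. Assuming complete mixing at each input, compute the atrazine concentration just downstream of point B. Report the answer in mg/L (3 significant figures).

9.3 µg/L = 0.0093 mg/L.
43 L/s = 0.043 m³/s.
After input A: C = (64·0.0093 + 0.043·0.44) / 64.04 = 0.009589 mg/L.
After input B: C = (64.04·0.009589 + 0.304·0.224) / 64.35 = 0.0106 mg/L.

0.0106 mg/L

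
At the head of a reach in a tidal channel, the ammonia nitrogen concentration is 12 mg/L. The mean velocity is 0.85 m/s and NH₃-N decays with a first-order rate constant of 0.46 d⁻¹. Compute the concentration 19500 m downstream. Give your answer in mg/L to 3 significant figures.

10.6 mg/L

Travel time t = 19500 m / 0.85 m/s = 1.95e+04/0.85 = 2.294e+04 s = 0.2655 d.
First-order decay: C = 12·exp(−0.46·0.2655) = 12·0.885 = 10.62 mg/L.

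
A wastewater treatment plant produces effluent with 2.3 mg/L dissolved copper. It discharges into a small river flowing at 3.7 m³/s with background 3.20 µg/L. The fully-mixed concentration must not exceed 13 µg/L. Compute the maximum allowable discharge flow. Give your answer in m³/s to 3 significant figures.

3.20 µg/L = 0.0032 mg/L.
13 µg/L = 0.013 mg/L.
Mass balance at complete mixing: C_std·(Q_w + Q_r) = Q_w·C_e + Q_r·C_b.
Rearranging, Q_w = Q_r·(C_std − C_b)/(C_e − C_std) = 3.7·(0.013 − 0.0032) / (2.3 − 0.013) = 0.01585 m³/s.

0.0159 m³/s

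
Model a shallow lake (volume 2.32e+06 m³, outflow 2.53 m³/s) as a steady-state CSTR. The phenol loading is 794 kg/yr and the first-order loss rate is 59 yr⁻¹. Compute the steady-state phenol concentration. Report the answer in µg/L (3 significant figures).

Outflow Q = 2.53 m³/s × 3.156e+07 s/yr = 7.984e+07 m³/yr.
Steady-state CSTR mass balance: W = Q·C + k·V·C, so C = W/(Q + kV).
Q + kV = 7.984e+07 + 59·2.32e+06 = 2.167e+08 m³/yr.
C = 794/2.167e+08 = 3.664e-06 kg/m³ = 0.003664 mg/L = 3.664 µg/L.

3.66 µg/L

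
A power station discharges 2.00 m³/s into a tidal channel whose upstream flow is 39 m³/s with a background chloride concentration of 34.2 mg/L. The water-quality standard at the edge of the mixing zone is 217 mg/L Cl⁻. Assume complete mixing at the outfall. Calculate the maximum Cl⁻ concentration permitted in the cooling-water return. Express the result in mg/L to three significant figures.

Mass balance: 217·41 = 2·Cₑ + 39·34.2.
Cₑ = (8897 − 1334) / 2 = 3782 mg/L.

3780 mg/L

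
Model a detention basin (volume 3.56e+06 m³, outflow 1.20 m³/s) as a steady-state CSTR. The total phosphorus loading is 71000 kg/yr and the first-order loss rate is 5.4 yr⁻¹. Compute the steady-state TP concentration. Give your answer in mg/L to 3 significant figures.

Outflow Q = 1.20 m³/s × 3.156e+07 s/yr = 3.787e+07 m³/yr.
Steady-state CSTR mass balance: W = Q·C + k·V·C, so C = W/(Q + kV).
Q + kV = 3.787e+07 + 5.4·3.56e+06 = 5.709e+07 m³/yr.
C = 71000/5.709e+07 = 0.001244 kg/m³ = 1.244 mg/L.

1.24 mg/L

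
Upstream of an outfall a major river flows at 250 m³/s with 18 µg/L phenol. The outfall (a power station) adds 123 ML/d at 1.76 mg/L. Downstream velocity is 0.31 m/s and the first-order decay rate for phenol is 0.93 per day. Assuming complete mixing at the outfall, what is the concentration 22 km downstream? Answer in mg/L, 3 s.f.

0.0130 mg/L

123 ML/d = 1.424 m³/s.
18 µg/L = 0.018 mg/L.
After complete mixing, C₀ = (1.424·1.76 + 250·0.018) / 251.4 = 0.02786 mg/L.
Travel time t = 2.2e+04 m / 0.31 m/s = 7.097e+04 s = 0.8214 d.
C = 0.02786·exp(−0.93·0.8214) = 0.02786·0.4659 = 0.01298 mg/L.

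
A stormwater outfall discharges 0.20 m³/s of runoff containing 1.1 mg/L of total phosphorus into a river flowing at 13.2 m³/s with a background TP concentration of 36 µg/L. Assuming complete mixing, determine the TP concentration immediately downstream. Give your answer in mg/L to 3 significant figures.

36 µg/L = 0.036 mg/L.
By mass balance at complete mixing, C = (0.2·1.1 + 13.2·0.036) / (0.2 + 13.2) = 0.6952/13.4 = 0.05188 mg/L.

0.0519 mg/L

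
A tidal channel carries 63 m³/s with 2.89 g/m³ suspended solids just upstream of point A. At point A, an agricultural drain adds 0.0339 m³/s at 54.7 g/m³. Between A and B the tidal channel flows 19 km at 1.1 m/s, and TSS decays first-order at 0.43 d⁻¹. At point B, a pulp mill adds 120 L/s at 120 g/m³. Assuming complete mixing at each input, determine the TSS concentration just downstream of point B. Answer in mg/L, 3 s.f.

2.90 mg/L

After input A: C = (63·2.89 + 0.0339·54.7) / 63.03 = 2.918 mg/L.
Over the 19 km reach to input B (t = 1.727e+04 s = 0.1999 d), decay gives C = 2.918·exp(−0.43·0.1999) = 2.678 mg/L.
120 L/s = 0.12 m³/s.
After input B: C = (63.03·2.678 + 0.12·120) / 63.15 = 2.9 mg/L.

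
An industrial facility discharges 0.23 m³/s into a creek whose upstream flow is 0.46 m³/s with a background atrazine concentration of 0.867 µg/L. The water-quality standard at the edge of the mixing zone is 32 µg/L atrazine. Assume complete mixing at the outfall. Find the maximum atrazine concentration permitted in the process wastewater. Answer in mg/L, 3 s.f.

0.867 µg/L = 0.000867 mg/L.
32 µg/L = 0.032 mg/L.
Mass balance: 0.032·0.69 = 0.23·Cₑ + 0.46·0.000867.
Cₑ = (0.02208 − 0.0003988) / 0.23 = 0.09427 mg/L.

0.0943 mg/L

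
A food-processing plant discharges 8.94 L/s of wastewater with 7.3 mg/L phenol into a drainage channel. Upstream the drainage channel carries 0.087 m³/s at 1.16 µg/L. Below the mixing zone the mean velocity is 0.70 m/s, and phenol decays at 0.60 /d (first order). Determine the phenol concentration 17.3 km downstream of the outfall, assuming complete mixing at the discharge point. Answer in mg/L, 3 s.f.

8.94 L/s = 0.00894 m³/s.
1.16 µg/L = 0.00116 mg/L.
After complete mixing, C₀ = (0.00894·7.3 + 0.087·0.00116) / 0.09594 = 0.6813 mg/L.
Travel time t = 1.73e+04 m / 0.70 m/s = 2.471e+04 s = 0.286 d.
C = 0.6813·exp(−0.60·0.286) = 0.6813·0.8423 = 0.5738 mg/L.

0.574 mg/L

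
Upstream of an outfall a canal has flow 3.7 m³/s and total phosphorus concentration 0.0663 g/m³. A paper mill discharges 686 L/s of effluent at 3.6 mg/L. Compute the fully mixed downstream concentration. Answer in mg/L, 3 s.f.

0.619 mg/L

686 L/s = 0.686 m³/s.
By mass balance at complete mixing, C = (0.686·3.6 + 3.7·0.0663) / (0.686 + 3.7) = 2.715/4.386 = 0.619 mg/L.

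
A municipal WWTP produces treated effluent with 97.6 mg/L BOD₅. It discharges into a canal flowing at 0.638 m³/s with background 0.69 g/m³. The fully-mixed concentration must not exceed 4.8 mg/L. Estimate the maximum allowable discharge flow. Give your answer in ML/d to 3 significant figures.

Mass balance at complete mixing: C_std·(Q_w + Q_r) = Q_w·C_e + Q_r·C_b.
Rearranging, Q_w = Q_r·(C_std − C_b)/(C_e − C_std) = 0.638·(4.8 − 0.69) / (97.6 − 4.8) = 0.02826 m³/s.
= 2.441 ML/d.

2.44 ML/d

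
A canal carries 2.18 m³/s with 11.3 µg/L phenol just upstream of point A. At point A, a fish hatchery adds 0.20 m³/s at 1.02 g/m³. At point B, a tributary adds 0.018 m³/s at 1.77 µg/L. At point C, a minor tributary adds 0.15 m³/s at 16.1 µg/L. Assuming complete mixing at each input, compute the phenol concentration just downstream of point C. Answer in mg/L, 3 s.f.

11.3 µg/L = 0.0113 mg/L.
After input A: C = (2.18·0.0113 + 0.2·1.02) / 2.38 = 0.09606 mg/L.
1.77 µg/L = 0.00177 mg/L.
After input B: C = (2.38·0.09606 + 0.018·0.00177) / 2.398 = 0.09536 mg/L.
16.1 µg/L = 0.0161 mg/L.
After input C: C = (2.398·0.09536 + 0.15·0.0161) / 2.548 = 0.09069 mg/L.

0.0907 mg/L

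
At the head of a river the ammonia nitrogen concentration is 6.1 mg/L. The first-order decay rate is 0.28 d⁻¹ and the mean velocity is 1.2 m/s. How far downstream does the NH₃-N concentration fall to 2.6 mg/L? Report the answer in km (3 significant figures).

From C = C₀·e^(−kt), t = ln(C₀/C)/k = ln(6.1/2.6)/0.28 = 0.8528/0.28 = 3.046 d.
Distance = v·t = 1.2 m/s × 2.631e+05 s = 3.158e+05 m = 315.8 km.

316 km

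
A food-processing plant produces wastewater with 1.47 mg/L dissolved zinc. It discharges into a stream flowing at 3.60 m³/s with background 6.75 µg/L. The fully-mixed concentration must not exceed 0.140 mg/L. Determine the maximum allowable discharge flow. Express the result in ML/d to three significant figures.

6.75 µg/L = 0.00675 mg/L.
Mass balance at complete mixing: C_std·(Q_w + Q_r) = Q_w·C_e + Q_r·C_b.
Rearranging, Q_w = Q_r·(C_std − C_b)/(C_e − C_std) = 3.60·(0.14 − 0.00675) / (1.47 − 0.14) = 0.3607 m³/s.
= 31.16 ML/d.

31.2 ML/d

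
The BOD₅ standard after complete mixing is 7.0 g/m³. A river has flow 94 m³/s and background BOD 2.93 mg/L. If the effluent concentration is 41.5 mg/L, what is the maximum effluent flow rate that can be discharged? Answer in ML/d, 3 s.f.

958 ML/d

Mass balance at complete mixing: C_std·(Q_w + Q_r) = Q_w·C_e + Q_r·C_b.
Rearranging, Q_w = Q_r·(C_std − C_b)/(C_e − C_std) = 94·(7 − 2.93) / (41.5 − 7) = 11.09 m³/s.
= 958.1 ML/d.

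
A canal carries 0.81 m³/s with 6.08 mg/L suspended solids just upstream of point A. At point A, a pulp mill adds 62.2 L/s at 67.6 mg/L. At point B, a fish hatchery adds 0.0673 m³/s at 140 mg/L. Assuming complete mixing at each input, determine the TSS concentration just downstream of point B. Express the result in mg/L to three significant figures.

62.2 L/s = 0.0622 m³/s.
After input A: C = (0.81·6.08 + 0.0622·67.6) / 0.8722 = 10.47 mg/L.
After input B: C = (0.8722·10.47 + 0.0673·140) / 0.9395 = 19.75 mg/L.

19.7 mg/L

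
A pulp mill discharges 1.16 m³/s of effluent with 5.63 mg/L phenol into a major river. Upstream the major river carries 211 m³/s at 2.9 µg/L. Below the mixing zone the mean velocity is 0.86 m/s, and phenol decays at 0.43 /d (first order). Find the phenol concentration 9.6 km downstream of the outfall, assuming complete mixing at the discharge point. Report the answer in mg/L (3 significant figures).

2.9 µg/L = 0.0029 mg/L.
After complete mixing, C₀ = (1.16·5.63 + 211·0.0029) / 212.2 = 0.03367 mg/L.
Travel time t = 9600 m / 0.86 m/s = 1.116e+04 s = 0.1292 d.
C = 0.03367·exp(−0.43·0.1292) = 0.03367·0.946 = 0.03185 mg/L.

0.0318 mg/L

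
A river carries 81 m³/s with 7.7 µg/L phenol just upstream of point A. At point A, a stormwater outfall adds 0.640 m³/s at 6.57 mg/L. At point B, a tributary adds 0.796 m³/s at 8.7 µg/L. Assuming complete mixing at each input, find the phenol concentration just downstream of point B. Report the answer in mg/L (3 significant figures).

7.7 µg/L = 0.0077 mg/L.
After input A: C = (81·0.0077 + 0.64·6.57) / 81.64 = 0.05914 mg/L.
8.7 µg/L = 0.0087 mg/L.
After input B: C = (81.64·0.05914 + 0.796·0.0087) / 82.44 = 0.05866 mg/L.

0.0587 mg/L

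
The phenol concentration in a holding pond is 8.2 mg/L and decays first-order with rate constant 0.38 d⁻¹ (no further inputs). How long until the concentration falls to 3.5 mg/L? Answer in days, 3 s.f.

t = ln(C₀/C)/k = ln(8.2/3.5)/0.38 = 0.8514/0.38 = 2.24 d.

2.24 d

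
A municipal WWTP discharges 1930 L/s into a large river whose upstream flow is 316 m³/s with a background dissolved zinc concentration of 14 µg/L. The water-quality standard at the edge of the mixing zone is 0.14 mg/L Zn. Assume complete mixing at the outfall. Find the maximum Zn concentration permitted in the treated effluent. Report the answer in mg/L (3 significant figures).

1930 L/s = 1.93 m³/s.
14 µg/L = 0.014 mg/L.
Mass balance: 0.14·317.9 = 1.93·Cₑ + 316·0.014.
Cₑ = (44.51 − 4.424) / 1.93 = 20.77 mg/L.

20.8 mg/L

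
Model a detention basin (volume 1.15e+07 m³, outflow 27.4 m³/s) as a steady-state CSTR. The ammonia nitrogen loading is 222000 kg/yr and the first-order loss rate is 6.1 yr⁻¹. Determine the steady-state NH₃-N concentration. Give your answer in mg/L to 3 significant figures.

Outflow Q = 27.4 m³/s × 3.156e+07 s/yr = 8.647e+08 m³/yr.
Steady-state CSTR mass balance: W = Q·C + k·V·C, so C = W/(Q + kV).
Q + kV = 8.647e+08 + 6.1·1.15e+07 = 9.348e+08 m³/yr.
C = 222000/9.348e+08 = 0.0002375 kg/m³ = 0.2375 mg/L.

0.237 mg/L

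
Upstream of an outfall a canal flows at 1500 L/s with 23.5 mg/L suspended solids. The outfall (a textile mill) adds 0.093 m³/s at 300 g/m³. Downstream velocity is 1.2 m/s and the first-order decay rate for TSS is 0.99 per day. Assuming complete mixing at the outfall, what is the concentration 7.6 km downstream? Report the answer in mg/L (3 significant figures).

1500 L/s = 1.5 m³/s.
After complete mixing, C₀ = (0.093·300 + 1.5·23.5) / 1.593 = 39.64 mg/L.
Travel time t = 7600 m / 1.2 m/s = 6333 s = 0.0733 d.
C = 39.64·exp(−0.99·0.0733) = 39.64·0.93 = 36.87 mg/L.

36.9 mg/L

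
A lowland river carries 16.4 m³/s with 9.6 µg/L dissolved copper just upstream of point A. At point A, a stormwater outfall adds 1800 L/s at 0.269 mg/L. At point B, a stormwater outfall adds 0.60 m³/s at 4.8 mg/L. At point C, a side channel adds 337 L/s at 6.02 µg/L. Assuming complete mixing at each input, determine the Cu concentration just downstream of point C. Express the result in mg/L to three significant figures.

0.184 mg/L

9.6 µg/L = 0.0096 mg/L.
1800 L/s = 1.8 m³/s.
After input A: C = (16.4·0.0096 + 1.8·0.269) / 18.2 = 0.03525 mg/L.
After input B: C = (18.2·0.03525 + 0.6·4.8) / 18.8 = 0.1873 mg/L.
337 L/s = 0.337 m³/s.
6.02 µg/L = 0.00602 mg/L.
After input C: C = (18.8·0.1873 + 0.337·0.00602) / 19.14 = 0.1841 mg/L.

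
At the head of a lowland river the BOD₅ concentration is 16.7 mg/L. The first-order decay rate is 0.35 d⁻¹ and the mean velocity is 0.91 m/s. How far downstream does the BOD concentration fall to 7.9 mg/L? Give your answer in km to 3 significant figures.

168 km

From C = C₀·e^(−kt), t = ln(C₀/C)/k = ln(16.7/7.9)/0.35 = 0.7485/0.35 = 2.139 d.
Distance = v·t = 0.91 m/s × 1.848e+05 s = 1.682e+05 m = 168.2 km.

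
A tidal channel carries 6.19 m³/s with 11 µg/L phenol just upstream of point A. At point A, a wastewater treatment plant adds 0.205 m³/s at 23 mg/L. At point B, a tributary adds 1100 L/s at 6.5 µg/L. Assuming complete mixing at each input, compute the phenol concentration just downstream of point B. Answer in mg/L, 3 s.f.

11 µg/L = 0.011 mg/L.
After input A: C = (6.19·0.011 + 0.205·23) / 6.395 = 0.7479 mg/L.
1100 L/s = 1.1 m³/s.
6.5 µg/L = 0.0065 mg/L.
After input B: C = (6.395·0.7479 + 1.1·0.0065) / 7.495 = 0.6391 mg/L.

0.639 mg/L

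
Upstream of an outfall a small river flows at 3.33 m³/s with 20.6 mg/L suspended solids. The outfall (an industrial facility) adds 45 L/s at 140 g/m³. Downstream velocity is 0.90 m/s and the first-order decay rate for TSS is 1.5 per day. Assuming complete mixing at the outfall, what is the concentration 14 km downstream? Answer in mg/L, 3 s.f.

45 L/s = 0.045 m³/s.
After complete mixing, C₀ = (0.045·140 + 3.33·20.6) / 3.375 = 22.19 mg/L.
Travel time t = 1.4e+04 m / 0.90 m/s = 1.556e+04 s = 0.18 d.
C = 22.19·exp(−1.5·0.18) = 22.19·0.7633 = 16.94 mg/L.

16.9 mg/L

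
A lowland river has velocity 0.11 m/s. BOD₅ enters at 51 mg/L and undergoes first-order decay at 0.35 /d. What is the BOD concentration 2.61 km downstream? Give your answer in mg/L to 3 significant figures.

Travel time t = 2.61 km / 0.11 m/s = 2610/0.11 = 2.373e+04 s = 0.2746 d.
First-order decay: C = 51·exp(−0.35·0.2746) = 51·0.9084 = 46.33 mg/L.

46.3 mg/L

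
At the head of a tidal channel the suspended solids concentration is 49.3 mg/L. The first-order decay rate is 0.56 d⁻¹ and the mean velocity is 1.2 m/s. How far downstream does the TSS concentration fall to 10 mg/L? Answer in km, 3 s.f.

From C = C₀·e^(−kt), t = ln(C₀/C)/k = ln(49.3/10)/0.56 = 1.595/0.56 = 2.849 d.
Distance = v·t = 1.2 m/s × 2.461e+05 s = 2.954e+05 m = 295.4 km.

295 km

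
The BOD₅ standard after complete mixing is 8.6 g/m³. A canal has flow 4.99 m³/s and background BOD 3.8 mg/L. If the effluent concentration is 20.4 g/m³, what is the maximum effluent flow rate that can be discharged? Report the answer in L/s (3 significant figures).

Mass balance at complete mixing: C_std·(Q_w + Q_r) = Q_w·C_e + Q_r·C_b.
Rearranging, Q_w = Q_r·(C_std − C_b)/(C_e − C_std) = 4.99·(8.6 − 3.8) / (20.4 − 8.6) = 2.03 m³/s.
= 2030 L/s.

2030 L/s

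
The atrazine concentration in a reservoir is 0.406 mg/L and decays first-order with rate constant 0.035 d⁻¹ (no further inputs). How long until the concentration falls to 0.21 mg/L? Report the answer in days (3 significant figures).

18.8 d

t = ln(C₀/C)/k = ln(0.406/0.21)/0.035 = 0.6592/0.035 = 18.84 d.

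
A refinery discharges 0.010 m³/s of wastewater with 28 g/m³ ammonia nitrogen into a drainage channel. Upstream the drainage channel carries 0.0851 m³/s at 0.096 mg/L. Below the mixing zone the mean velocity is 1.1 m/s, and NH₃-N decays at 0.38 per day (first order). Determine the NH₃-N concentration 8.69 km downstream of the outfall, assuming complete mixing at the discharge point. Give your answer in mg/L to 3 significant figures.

2.93 mg/L

After complete mixing, C₀ = (0.01·28 + 0.0851·0.096) / 0.0951 = 3.03 mg/L.
Travel time t = 8690 m / 1.1 m/s = 7900 s = 0.09144 d.
C = 3.03·exp(−0.38·0.09144) = 3.03·0.9659 = 2.927 mg/L.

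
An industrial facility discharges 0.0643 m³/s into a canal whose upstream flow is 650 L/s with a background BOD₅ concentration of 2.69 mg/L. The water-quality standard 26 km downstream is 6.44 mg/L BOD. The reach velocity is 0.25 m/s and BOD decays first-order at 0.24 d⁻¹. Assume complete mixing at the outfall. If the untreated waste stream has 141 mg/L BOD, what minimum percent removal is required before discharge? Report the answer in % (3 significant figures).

51.6 %

650 L/s = 0.65 m³/s.
Travel time to the compliance point: t = 2.6e+04/0.25 = 1.04e+05 s = 1.204 d; decay factor exp(−0.24·1.204) = 0.7491.
So the concentration just after mixing may be at most 6.44/0.7491 = 8.597 mg/L.
Mass balance: 8.597·0.7143 = 0.0643·Cₑ + 0.65·2.69.
Cₑ = (6.141 − 1.748) / 0.0643 = 68.31 mg/L.
Required removal = 1 − 68.31/141 = 51.55 %.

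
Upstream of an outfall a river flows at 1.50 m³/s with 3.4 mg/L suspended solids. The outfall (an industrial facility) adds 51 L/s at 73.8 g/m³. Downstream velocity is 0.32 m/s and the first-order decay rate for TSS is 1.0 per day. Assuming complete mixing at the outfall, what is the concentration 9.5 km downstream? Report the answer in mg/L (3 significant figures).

51 L/s = 0.051 m³/s.
After complete mixing, C₀ = (0.051·73.8 + 1.5·3.4) / 1.551 = 5.715 mg/L.
Travel time t = 9500 m / 0.32 m/s = 2.969e+04 s = 0.3436 d.
C = 5.715·exp(−1.0·0.3436) = 5.715·0.7092 = 4.053 mg/L.

4.05 mg/L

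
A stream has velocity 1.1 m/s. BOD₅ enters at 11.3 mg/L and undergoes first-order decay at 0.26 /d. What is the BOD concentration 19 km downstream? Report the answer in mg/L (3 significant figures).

Travel time t = 19 km / 1.1 m/s = 1.9e+04/1.1 = 1.727e+04 s = 0.1999 d.
First-order decay: C = 11.3·exp(−0.26·0.1999) = 11.3·0.9493 = 10.73 mg/L.

10.7 mg/L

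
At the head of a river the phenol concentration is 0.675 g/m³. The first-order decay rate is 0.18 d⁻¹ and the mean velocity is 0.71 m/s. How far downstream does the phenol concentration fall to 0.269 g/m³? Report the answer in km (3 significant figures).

314 km

From C = C₀·e^(−kt), t = ln(C₀/C)/k = ln(0.675/0.269)/0.18 = 0.92/0.18 = 5.111 d.
Distance = v·t = 0.71 m/s × 4.416e+05 s = 3.135e+05 m = 313.5 km.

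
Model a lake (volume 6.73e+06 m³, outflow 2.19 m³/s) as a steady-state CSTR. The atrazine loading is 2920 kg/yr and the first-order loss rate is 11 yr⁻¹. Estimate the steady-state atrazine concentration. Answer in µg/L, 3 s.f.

Outflow Q = 2.19 m³/s × 3.156e+07 s/yr = 6.911e+07 m³/yr.
Steady-state CSTR mass balance: W = Q·C + k·V·C, so C = W/(Q + kV).
Q + kV = 6.911e+07 + 11·6.73e+06 = 1.431e+08 m³/yr.
C = 2920/1.431e+08 = 2.04e-05 kg/m³ = 0.0204 mg/L = 20.4 µg/L.

20.4 µg/L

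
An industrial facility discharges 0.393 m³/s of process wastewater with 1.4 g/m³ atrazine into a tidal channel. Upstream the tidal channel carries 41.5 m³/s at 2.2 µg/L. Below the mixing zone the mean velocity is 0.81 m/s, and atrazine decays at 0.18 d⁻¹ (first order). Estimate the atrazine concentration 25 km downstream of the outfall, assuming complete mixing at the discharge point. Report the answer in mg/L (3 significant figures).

0.0144 mg/L

2.2 µg/L = 0.0022 mg/L.
After complete mixing, C₀ = (0.393·1.4 + 41.5·0.0022) / 41.89 = 0.01531 mg/L.
Travel time t = 2.5e+04 m / 0.81 m/s = 3.086e+04 s = 0.3572 d.
C = 0.01531·exp(−0.18·0.3572) = 0.01531·0.9377 = 0.01436 mg/L.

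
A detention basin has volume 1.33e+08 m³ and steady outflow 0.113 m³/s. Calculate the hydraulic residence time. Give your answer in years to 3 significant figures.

Q = 0.113 m³/s × 3.156e+07 s/yr = 3.566e+06 m³/yr.
Hydraulic residence time τ = V/Q = 1.33e+08/3.566e+06 = 37.3 yr.

37.3 yr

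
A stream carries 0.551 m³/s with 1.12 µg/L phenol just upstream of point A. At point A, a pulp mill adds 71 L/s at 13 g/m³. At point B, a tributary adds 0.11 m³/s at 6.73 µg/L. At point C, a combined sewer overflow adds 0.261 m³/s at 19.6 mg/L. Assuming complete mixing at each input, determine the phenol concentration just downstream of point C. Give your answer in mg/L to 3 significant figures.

1.12 µg/L = 0.00112 mg/L.
71 L/s = 0.071 m³/s.
After input A: C = (0.551·0.00112 + 0.071·13) / 0.622 = 1.485 mg/L.
6.73 µg/L = 0.00673 mg/L.
After input B: C = (0.622·1.485 + 0.11·0.00673) / 0.732 = 1.263 mg/L.
After input C: C = (0.732·1.263 + 0.261·19.6) / 0.993 = 6.083 mg/L.

6.08 mg/L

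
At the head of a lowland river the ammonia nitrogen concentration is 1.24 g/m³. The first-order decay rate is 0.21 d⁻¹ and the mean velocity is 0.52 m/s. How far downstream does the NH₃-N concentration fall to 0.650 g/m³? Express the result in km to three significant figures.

138 km

From C = C₀·e^(−kt), t = ln(C₀/C)/k = ln(1.24/0.650)/0.21 = 0.6459/0.21 = 3.076 d.
Distance = v·t = 0.52 m/s × 2.657e+05 s = 1.382e+05 m = 138.2 km.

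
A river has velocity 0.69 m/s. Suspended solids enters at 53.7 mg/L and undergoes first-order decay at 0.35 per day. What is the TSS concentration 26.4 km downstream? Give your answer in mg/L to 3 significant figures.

46.0 mg/L

Travel time t = 26.4 km / 0.69 m/s = 2.64e+04/0.69 = 3.826e+04 s = 0.4428 d.
First-order decay: C = 53.7·exp(−0.35·0.4428) = 53.7·0.8564 = 45.99 mg/L.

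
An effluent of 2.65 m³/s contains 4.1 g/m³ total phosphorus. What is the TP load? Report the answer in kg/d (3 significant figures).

939 kg/d

Mass flux = Q·C = 2.65 m³/s × 4.1 g/m³ = 10.86 g/s.
= 10.86 g/s × 86.4 = 938.7 kg/d.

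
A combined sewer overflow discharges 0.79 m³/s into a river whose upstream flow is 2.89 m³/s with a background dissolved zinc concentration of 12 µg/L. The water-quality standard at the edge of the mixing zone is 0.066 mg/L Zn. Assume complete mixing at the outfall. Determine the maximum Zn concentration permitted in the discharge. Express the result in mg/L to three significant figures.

12 µg/L = 0.012 mg/L.
Mass balance: 0.066·3.68 = 0.79·Cₑ + 2.89·0.012.
Cₑ = (0.2429 − 0.03468) / 0.79 = 0.2635 mg/L.

0.264 mg/L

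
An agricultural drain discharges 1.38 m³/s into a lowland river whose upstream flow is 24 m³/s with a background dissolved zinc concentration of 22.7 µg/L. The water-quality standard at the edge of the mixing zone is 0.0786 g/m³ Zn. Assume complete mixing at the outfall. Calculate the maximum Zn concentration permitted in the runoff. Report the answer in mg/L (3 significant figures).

1.05 mg/L

22.7 µg/L = 0.0227 mg/L.
Mass balance: 0.0786·25.38 = 1.38·Cₑ + 24·0.0227.
Cₑ = (1.995 − 0.5448) / 1.38 = 1.051 mg/L.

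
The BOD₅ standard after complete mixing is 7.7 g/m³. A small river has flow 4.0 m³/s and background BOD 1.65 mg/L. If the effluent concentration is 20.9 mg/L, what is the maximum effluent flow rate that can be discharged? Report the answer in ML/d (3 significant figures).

Mass balance at complete mixing: C_std·(Q_w + Q_r) = Q_w·C_e + Q_r·C_b.
Rearranging, Q_w = Q_r·(C_std − C_b)/(C_e − C_std) = 4.0·(7.7 − 1.65) / (20.9 − 7.7) = 1.833 m³/s.
= 158.4 ML/d.

158 ML/d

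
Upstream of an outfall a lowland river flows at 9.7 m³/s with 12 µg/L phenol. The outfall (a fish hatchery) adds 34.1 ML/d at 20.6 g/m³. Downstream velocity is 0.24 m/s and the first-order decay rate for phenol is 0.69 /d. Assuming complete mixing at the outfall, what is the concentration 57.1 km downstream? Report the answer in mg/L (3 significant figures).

0.122 mg/L

34.1 ML/d = 0.3947 m³/s.
12 µg/L = 0.012 mg/L.
After complete mixing, C₀ = (0.3947·20.6 + 9.7·0.012) / 10.09 = 0.8169 mg/L.
Travel time t = 5.71e+04 m / 0.24 m/s = 2.379e+05 s = 2.754 d.
C = 0.8169·exp(−0.69·2.754) = 0.8169·0.1496 = 0.1222 mg/L.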